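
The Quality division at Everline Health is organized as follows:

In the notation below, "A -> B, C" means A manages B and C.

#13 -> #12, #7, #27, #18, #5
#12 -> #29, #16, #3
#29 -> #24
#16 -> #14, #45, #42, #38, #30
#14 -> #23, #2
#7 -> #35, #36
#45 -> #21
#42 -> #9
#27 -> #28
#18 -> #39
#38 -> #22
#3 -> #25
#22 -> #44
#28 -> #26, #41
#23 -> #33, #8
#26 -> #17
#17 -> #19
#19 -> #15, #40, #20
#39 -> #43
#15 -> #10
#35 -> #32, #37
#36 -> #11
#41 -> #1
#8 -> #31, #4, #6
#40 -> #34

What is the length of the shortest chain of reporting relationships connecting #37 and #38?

#37 is 3 levels below #13, and #38 is 3 levels below #13 (their lowest common manager). The shortest path runs up from #37 to #13 and back down to #38: 3 + 3 = 6 links.

6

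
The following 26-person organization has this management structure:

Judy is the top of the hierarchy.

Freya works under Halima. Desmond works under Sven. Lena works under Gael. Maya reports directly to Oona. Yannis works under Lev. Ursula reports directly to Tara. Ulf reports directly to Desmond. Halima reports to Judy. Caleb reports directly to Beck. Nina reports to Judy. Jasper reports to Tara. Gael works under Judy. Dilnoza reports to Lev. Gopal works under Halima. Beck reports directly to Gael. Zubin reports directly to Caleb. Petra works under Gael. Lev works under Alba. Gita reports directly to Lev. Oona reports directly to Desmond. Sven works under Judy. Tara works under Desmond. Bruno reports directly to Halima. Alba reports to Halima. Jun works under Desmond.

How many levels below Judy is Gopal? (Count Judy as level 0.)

2

Chain from Gopal up to Judy: Gopal → Halima → Judy. That is 2 steps up, so Gopal is 2 levels below Judy.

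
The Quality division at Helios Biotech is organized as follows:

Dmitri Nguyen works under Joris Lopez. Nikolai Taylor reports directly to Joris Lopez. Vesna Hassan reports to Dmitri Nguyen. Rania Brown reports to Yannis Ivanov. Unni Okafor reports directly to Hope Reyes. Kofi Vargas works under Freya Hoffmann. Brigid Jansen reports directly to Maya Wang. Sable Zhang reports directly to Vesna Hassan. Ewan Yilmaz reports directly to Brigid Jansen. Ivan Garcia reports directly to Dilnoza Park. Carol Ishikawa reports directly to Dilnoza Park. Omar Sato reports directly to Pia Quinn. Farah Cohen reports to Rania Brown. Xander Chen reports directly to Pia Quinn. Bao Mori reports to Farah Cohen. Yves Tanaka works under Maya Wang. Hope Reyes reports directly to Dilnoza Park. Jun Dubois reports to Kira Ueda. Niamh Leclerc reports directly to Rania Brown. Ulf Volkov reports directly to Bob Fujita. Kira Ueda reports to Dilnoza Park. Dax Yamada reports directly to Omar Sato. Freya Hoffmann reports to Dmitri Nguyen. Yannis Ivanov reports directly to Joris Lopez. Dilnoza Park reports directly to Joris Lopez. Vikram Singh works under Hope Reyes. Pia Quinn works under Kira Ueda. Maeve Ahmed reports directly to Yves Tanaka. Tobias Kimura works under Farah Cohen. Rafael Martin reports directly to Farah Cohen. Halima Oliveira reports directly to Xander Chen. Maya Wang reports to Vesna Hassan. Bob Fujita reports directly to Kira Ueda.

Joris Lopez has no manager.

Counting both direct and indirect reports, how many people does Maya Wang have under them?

4

Maya Wang directly manages Brigid Jansen, Yves Tanaka. Under Brigid Jansen: Ewan Yilmaz (1). Under Yves Tanaka: Maeve Ahmed (1). So Maya Wang's organization is 2 direct reports plus everyone under them: 2 + 2 = 4.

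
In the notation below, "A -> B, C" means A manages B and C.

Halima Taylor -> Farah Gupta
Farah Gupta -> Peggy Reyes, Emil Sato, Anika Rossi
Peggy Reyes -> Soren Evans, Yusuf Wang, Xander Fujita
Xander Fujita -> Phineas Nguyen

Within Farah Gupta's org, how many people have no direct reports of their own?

5

The people in Farah Gupta's organization with no one reporting to them are Anika Rossi, Emil Sato, Phineas Nguyen, Yusuf Wang, Soren Evans. That is 5.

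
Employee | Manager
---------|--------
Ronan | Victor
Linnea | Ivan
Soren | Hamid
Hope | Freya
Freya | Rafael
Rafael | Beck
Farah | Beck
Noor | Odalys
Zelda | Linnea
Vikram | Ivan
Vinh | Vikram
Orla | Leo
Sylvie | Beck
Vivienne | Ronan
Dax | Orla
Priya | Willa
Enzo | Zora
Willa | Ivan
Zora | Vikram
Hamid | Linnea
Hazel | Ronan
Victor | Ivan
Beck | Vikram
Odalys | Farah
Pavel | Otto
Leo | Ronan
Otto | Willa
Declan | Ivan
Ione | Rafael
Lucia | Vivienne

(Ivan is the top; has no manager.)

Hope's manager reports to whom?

Hope reports to Freya, and Freya reports to Rafael. So Hope's skip-level manager is Rafael.

Rafael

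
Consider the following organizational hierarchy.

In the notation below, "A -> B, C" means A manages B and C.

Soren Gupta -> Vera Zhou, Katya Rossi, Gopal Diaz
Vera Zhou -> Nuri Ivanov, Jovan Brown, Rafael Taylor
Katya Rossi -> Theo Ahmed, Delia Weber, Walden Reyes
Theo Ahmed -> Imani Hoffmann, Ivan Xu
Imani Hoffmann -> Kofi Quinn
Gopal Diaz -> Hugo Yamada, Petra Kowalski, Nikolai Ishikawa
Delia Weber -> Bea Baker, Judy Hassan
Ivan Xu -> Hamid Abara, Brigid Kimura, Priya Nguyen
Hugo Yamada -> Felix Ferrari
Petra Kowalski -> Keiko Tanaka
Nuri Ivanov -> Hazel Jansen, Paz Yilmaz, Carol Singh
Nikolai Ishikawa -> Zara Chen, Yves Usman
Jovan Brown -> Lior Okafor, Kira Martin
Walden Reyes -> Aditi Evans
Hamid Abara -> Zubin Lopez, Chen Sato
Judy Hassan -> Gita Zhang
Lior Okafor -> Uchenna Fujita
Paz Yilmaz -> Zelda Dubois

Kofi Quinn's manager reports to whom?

Kofi Quinn reports to Imani Hoffmann, and Imani Hoffmann reports to Theo Ahmed. So Kofi Quinn's skip-level manager is Theo Ahmed.

Theo Ahmed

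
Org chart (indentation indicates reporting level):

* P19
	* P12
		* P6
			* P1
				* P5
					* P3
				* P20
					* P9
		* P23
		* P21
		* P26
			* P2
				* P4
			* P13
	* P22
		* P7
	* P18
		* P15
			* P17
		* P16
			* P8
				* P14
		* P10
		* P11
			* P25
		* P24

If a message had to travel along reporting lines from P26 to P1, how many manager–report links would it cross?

P26 is 1 level below P12, and P1 is 2 levels below P12 (their lowest common manager). The shortest path runs up from P26 to P12 and back down to P1: 1 + 2 = 3 links.

3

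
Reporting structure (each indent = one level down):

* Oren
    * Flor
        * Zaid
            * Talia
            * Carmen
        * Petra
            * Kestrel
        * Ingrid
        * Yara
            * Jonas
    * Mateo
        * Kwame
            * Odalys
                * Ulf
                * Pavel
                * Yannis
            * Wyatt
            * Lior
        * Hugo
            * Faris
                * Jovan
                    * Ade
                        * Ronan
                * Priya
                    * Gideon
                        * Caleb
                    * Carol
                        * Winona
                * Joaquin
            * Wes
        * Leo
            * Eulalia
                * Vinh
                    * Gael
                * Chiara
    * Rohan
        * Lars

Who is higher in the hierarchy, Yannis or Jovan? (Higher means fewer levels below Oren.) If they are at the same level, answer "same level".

Both Yannis and Jovan are 4 levels below Oren.

same level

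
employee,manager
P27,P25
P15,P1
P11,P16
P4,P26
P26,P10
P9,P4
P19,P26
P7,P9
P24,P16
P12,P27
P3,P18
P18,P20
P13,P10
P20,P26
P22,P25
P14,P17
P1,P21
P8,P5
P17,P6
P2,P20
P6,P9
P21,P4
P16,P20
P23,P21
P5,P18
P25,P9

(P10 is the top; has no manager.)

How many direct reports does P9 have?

3

P9 directly manages P6, P25, P7. That is 3 direct reports.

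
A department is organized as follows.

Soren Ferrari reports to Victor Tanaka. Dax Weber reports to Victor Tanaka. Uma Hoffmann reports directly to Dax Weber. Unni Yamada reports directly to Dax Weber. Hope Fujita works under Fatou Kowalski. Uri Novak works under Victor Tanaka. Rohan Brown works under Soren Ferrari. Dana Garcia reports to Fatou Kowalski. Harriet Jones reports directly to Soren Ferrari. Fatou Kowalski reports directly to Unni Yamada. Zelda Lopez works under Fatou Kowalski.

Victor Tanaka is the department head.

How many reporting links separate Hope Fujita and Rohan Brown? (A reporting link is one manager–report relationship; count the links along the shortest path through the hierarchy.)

6

Hope Fujita is 4 levels below Victor Tanaka, and Rohan Brown is 2 levels below Victor Tanaka (their lowest common manager). The shortest path runs up from Hope Fujita to Victor Tanaka and back down to Rohan Brown: 4 + 2 = 6 links.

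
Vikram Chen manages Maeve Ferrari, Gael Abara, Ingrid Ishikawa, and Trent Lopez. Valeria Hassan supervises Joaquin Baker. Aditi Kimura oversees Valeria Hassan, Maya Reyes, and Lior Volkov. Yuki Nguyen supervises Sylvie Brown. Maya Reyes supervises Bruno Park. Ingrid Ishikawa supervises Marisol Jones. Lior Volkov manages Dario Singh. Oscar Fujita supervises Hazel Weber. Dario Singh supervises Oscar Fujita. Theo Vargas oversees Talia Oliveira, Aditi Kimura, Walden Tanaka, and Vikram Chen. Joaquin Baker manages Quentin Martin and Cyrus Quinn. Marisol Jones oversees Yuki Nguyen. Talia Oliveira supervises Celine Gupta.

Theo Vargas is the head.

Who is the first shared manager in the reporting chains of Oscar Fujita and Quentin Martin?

Oscar Fujita's chain of managers is Dario Singh, Lior Volkov, Aditi Kimura, Theo Vargas. Quentin Martin's chain of managers is Joaquin Baker, Valeria Hassan, Aditi Kimura, Theo Vargas. The first manager that appears in both chains is Aditi Kimura.

Aditi Kimura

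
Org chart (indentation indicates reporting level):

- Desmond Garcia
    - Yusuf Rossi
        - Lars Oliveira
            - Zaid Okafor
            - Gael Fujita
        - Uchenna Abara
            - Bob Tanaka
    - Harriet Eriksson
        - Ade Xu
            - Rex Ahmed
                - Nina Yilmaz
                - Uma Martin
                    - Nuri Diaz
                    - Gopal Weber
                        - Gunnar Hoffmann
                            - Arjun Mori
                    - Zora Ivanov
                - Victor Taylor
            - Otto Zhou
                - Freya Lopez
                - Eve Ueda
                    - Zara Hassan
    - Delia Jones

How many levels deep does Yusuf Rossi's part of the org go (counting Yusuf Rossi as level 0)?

2

The longest chain under Yusuf Rossi runs Yusuf Rossi → Uchenna Abara → Bob Tanaka, which is 2 levels below Yusuf Rossi.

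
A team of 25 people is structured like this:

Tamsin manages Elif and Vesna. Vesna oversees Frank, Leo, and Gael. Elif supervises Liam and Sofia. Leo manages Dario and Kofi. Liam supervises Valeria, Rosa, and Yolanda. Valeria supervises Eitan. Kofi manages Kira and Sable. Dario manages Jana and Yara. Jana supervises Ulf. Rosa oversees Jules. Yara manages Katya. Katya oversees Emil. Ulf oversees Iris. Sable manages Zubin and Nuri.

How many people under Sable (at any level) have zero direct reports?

2

The people in Sable's organization with no one reporting to them are Nuri, Zubin. That is 2.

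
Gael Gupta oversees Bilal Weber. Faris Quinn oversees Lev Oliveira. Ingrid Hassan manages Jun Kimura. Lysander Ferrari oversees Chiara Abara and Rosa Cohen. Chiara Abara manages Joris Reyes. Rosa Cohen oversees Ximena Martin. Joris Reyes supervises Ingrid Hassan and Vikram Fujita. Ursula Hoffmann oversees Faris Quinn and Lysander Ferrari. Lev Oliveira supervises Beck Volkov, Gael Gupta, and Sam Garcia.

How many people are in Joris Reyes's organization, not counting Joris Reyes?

3

Joris Reyes directly manages Ingrid Hassan, Vikram Fujita. Under Ingrid Hassan: Jun Kimura (1). Vikram Fujita has no reports. So Joris Reyes's organization is 2 direct reports plus everyone under them: 2 + 1 = 3.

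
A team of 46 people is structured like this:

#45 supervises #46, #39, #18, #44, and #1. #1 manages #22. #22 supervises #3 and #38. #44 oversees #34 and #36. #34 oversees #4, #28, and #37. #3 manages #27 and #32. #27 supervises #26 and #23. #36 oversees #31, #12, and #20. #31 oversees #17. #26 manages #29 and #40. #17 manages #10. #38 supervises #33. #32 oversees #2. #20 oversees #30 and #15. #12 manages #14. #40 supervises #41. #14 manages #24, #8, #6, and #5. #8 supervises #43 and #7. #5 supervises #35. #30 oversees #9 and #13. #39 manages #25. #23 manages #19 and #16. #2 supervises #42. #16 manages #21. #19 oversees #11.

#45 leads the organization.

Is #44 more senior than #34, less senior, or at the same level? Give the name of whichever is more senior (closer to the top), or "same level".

#44 is 1 level below #45; #34 is 2. #44 is higher.

#44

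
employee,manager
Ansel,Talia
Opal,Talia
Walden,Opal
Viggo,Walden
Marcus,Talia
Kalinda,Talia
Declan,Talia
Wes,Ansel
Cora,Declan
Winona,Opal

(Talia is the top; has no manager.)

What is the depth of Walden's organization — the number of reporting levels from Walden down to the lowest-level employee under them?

The longest chain under Walden runs Walden → Viggo, which is 1 level below Walden.

1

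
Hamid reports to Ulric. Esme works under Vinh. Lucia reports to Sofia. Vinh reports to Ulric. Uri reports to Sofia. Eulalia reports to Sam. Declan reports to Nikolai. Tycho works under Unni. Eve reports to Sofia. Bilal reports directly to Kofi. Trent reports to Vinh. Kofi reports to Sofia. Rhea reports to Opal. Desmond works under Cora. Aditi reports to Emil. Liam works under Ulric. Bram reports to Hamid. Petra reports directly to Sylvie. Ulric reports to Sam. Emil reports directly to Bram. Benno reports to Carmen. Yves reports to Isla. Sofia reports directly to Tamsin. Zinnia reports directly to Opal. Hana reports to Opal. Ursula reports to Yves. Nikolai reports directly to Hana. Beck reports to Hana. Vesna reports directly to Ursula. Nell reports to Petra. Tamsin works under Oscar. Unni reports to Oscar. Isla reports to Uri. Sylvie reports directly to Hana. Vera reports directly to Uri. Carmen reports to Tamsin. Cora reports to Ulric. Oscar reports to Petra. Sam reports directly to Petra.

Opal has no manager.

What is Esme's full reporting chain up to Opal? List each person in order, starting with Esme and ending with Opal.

Esme reports to Vinh. Vinh reports to Ulric. Ulric reports to Sam. Sam reports to Petra. Petra reports to Sylvie. Sylvie reports to Hana. Hana reports to Opal. Opal is at the top.

Esme -> Vinh -> Ulric -> Sam -> Petra -> Sylvie -> Hana -> Opal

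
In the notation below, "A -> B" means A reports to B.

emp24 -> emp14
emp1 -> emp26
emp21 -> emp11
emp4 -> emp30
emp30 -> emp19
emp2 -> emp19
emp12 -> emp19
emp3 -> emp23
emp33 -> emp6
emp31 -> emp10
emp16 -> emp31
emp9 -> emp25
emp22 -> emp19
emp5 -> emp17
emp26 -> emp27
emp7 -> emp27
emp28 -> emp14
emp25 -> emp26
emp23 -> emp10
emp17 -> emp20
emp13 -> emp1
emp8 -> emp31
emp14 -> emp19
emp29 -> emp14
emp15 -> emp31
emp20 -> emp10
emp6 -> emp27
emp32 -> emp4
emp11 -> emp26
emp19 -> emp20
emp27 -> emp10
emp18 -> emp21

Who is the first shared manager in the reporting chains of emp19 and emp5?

emp20

emp19's chain of managers is emp20, emp10. emp5's chain of managers is emp17, emp20, emp10. The first manager that appears in both chains is emp20.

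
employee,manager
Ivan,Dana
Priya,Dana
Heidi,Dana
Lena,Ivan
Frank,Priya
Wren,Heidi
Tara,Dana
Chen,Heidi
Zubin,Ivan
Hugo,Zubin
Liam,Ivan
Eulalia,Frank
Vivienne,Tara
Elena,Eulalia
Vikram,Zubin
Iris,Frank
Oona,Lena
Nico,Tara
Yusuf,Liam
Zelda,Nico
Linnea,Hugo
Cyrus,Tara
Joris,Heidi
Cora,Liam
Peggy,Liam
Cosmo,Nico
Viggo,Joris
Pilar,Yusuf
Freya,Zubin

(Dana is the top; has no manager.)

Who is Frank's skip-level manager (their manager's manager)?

Frank reports to Priya, and Priya reports to Dana. So Frank's skip-level manager is Dana.

Dana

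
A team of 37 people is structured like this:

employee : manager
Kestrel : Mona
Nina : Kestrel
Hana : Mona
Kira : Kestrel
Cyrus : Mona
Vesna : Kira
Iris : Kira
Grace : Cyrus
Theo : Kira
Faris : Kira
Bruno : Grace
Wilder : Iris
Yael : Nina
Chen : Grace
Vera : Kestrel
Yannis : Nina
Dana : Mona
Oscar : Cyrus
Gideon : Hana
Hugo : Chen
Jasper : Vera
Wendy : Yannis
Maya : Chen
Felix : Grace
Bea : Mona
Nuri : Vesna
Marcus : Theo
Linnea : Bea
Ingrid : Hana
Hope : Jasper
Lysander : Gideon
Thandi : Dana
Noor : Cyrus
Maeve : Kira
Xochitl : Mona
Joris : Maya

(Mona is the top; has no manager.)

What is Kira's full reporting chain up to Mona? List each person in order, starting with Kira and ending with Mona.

Kira reports to Kestrel. Kestrel reports to Mona. Mona is at the top.

Kira -> Kestrel -> Mona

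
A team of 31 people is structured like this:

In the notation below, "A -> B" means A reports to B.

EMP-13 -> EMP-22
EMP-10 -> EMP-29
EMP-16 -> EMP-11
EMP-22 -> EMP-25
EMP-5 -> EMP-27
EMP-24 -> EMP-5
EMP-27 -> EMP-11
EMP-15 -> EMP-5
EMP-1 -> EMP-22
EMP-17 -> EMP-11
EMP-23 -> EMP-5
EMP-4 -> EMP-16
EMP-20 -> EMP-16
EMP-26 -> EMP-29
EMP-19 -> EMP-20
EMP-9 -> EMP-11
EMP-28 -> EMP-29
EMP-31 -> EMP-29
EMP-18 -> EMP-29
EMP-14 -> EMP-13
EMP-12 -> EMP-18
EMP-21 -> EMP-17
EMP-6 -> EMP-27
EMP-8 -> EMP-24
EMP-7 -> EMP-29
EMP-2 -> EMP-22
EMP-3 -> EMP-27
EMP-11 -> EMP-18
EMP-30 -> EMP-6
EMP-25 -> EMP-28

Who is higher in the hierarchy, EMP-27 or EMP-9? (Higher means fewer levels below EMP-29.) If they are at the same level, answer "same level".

same level

Both EMP-27 and EMP-9 are 3 levels below EMP-29.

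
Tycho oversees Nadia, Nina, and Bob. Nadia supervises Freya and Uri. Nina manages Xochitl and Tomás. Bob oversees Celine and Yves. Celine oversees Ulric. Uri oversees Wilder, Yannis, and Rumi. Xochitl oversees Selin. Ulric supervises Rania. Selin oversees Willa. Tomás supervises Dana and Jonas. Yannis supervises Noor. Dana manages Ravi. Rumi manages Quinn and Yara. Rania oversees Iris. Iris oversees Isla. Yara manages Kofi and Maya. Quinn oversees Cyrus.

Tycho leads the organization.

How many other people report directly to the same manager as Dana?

1

Dana reports to Tomás. Tomás's other direct reports are Jonas — 1 peer.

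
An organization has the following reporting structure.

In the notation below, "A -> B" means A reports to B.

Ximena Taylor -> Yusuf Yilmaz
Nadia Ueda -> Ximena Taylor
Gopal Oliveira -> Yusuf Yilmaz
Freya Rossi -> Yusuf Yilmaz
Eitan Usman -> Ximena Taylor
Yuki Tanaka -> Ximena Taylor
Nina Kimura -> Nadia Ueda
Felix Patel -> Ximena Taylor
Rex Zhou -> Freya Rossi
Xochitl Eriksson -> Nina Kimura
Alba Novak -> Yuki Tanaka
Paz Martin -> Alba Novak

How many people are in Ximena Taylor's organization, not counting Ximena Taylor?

Ximena Taylor directly manages Nadia Ueda, Eitan Usman, Yuki Tanaka, Felix Patel. Under Nadia Ueda: Nina Kimura, Xochitl Eriksson (2). Eitan Usman has no reports. Under Yuki Tanaka: Alba Novak, Paz Martin (2). Felix Patel has no reports. So Ximena Taylor's organization is 4 direct reports plus everyone under them: 3 + 1 + 3 + 1 = 8.

8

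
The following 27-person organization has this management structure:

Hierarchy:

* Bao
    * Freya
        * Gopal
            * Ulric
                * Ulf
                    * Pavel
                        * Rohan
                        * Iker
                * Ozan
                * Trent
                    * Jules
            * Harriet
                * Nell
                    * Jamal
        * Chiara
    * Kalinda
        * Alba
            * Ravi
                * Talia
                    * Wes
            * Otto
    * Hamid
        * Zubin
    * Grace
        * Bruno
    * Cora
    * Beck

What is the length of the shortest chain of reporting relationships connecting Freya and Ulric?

Ulric is in Freya's organization: the chain from Ulric up to Freya is Ulric → Gopal → Freya, which is 2 links.

2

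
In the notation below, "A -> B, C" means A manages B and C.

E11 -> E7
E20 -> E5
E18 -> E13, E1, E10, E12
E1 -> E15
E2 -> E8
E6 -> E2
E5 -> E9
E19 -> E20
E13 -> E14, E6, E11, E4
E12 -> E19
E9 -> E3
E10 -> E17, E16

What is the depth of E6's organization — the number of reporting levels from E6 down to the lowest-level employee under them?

The longest chain under E6 runs E6 → E2 → E8, which is 2 levels below E6.

2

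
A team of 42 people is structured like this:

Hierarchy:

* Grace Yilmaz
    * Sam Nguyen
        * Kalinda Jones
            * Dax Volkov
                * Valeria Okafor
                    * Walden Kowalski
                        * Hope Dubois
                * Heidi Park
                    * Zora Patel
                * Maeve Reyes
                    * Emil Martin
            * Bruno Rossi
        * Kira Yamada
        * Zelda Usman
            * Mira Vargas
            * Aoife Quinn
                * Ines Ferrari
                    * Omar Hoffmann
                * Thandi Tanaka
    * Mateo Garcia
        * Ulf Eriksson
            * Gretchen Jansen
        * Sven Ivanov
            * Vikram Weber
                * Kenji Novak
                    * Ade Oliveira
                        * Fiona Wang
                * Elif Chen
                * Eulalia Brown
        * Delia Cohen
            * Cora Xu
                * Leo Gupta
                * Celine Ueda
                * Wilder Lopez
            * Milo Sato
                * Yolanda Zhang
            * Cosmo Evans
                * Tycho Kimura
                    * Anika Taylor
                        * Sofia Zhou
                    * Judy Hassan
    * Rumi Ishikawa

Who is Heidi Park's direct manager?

Dax Volkov

Heidi Park reports directly to Dax Volkov.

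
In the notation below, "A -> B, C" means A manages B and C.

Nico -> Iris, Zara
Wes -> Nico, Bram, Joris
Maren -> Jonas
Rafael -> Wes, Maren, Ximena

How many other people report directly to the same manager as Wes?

2

Wes reports to Rafael. Rafael's other direct reports are Maren, Ximena — 2 peers.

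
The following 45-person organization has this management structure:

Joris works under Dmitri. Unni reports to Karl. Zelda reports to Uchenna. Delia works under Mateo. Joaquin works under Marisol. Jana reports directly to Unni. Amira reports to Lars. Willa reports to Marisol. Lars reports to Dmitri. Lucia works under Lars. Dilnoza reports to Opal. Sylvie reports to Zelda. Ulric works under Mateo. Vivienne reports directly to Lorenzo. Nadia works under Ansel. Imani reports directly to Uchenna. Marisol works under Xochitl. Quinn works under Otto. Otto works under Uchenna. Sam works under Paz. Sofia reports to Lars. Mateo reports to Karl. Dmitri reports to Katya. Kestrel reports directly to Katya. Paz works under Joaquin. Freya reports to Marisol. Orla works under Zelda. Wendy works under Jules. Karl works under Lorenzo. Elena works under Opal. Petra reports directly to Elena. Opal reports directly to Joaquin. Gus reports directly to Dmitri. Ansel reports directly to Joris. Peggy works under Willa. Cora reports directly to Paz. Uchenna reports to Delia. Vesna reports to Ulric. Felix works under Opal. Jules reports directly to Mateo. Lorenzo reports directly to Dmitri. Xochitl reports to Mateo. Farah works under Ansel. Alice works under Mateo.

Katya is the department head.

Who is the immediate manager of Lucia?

Lucia reports directly to Lars.

Lars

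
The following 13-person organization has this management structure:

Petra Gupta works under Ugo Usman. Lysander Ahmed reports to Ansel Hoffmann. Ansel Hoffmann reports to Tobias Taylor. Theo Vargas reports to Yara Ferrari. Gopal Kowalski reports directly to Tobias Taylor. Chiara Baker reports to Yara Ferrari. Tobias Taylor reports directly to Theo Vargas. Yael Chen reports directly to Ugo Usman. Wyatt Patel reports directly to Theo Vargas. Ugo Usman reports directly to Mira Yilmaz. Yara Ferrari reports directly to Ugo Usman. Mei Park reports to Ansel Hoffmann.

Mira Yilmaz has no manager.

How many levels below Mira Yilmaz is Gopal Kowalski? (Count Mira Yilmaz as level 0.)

Chain from Gopal Kowalski up to Mira Yilmaz: Gopal Kowalski → Tobias Taylor → Theo Vargas → Yara Ferrari → Ugo Usman → Mira Yilmaz. That is 5 steps up, so Gopal Kowalski is 5 levels below Mira Yilmaz.

5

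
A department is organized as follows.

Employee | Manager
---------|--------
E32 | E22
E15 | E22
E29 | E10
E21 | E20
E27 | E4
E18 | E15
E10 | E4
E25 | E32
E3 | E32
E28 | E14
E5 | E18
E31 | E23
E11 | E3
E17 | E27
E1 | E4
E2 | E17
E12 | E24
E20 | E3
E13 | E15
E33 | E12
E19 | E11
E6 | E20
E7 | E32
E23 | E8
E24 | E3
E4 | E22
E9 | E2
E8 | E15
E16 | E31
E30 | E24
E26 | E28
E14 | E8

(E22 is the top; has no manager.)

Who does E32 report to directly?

E22

E32 reports directly to E22.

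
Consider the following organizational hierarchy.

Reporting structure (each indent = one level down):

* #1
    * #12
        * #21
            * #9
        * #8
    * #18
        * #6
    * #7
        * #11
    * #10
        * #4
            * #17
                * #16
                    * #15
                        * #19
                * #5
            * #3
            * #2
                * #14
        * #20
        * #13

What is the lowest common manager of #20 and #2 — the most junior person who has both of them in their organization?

#20's chain of managers is #10, #1. #2's chain of managers is #4, #10, #1. The first manager that appears in both chains is #10.

#10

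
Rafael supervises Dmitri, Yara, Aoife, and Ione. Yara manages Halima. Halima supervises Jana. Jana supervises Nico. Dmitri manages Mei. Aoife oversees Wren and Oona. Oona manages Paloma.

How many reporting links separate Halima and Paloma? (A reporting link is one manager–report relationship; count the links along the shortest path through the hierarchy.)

5

Halima is 2 levels below Rafael, and Paloma is 3 levels below Rafael (their lowest common manager). The shortest path runs up from Halima to Rafael and back down to Paloma: 2 + 3 = 5 links.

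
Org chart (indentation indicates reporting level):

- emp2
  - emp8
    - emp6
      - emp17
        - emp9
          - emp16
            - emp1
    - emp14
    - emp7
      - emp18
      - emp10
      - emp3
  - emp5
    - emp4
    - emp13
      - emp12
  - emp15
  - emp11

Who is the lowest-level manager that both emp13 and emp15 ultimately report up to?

emp13's chain of managers is emp5, emp2. emp15's chain of managers is emp2. The first manager that appears in both chains is emp2.

emp2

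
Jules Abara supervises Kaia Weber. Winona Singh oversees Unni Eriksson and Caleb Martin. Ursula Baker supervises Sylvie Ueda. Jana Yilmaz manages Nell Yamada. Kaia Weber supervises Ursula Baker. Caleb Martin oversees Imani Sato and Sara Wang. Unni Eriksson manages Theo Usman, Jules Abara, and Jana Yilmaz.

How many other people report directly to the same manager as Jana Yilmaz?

Jana Yilmaz reports to Unni Eriksson. Unni Eriksson's other direct reports are Theo Usman, Jules Abara — 2 peers.

2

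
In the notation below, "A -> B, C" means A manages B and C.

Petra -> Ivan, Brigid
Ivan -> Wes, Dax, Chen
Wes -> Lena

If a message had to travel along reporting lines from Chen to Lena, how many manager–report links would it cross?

Chen is 1 level below Ivan, and Lena is 2 levels below Ivan (their lowest common manager). The shortest path runs up from Chen to Ivan and back down to Lena: 1 + 2 = 3 links.

3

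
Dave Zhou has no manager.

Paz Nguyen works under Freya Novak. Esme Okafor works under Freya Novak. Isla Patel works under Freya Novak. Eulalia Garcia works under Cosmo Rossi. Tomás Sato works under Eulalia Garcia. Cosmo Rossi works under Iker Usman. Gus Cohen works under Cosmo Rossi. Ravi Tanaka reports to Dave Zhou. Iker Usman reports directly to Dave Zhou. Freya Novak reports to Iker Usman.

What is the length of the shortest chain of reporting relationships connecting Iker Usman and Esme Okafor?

Esme Okafor is in Iker Usman's organization: the chain from Esme Okafor up to Iker Usman is Esme Okafor → Freya Novak → Iker Usman, which is 2 links.

2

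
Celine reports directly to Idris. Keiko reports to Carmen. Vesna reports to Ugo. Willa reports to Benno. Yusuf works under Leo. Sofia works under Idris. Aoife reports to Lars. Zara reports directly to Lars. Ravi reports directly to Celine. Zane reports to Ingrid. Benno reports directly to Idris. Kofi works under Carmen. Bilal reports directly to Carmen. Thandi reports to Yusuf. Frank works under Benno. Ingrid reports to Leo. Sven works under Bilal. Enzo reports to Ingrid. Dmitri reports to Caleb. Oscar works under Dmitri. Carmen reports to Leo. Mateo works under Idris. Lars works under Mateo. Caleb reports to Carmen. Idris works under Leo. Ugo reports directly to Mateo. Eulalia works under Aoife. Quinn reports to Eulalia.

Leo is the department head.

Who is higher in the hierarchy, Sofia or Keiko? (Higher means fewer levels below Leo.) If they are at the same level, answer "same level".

Both Sofia and Keiko are 2 levels below Leo.

same level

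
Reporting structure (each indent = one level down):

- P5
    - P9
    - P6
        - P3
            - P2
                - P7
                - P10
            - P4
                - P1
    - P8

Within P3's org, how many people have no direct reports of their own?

3

The people in P3's organization with no one reporting to them are P1, P10, P7. That is 3.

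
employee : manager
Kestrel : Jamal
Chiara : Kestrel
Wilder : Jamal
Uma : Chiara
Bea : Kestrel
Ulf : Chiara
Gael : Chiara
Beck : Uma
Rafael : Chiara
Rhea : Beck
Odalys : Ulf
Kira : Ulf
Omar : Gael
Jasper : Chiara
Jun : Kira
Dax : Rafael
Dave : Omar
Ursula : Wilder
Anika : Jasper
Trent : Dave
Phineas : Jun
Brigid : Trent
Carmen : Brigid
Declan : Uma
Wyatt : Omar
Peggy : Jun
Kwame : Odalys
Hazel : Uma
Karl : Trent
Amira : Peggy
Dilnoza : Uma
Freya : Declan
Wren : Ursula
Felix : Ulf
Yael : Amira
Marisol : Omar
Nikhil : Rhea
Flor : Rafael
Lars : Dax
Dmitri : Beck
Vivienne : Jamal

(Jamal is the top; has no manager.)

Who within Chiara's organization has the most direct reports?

Direct-report counts within Chiara's organization: Chiara has 5; Jasper has 1; Rafael has 2; Dax has 1; Gael has 1; Omar has 3; Dave has 1; Trent has 2; Brigid has 1; Ulf has 3; Kira has 1; Jun has 2; Peggy has 1; Amira has 1; Odalys has 1; Uma has 4; Declan has 1; Beck has 2; Rhea has 1. The largest is 5, held by Chiara.

Chiara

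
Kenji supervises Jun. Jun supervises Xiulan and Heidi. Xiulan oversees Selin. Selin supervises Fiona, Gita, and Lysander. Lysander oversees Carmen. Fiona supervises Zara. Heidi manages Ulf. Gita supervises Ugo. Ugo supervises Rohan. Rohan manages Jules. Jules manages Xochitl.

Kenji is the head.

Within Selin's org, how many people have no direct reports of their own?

The people in Selin's organization with no one reporting to them are Xochitl, Zara, Carmen. That is 3.

3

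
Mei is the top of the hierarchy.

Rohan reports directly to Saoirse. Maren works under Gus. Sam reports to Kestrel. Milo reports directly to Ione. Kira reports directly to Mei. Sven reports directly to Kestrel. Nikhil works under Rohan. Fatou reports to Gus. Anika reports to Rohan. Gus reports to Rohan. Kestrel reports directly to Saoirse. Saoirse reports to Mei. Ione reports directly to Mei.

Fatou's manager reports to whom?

Fatou reports to Gus, and Gus reports to Rohan. So Fatou's skip-level manager is Rohan.

Rohan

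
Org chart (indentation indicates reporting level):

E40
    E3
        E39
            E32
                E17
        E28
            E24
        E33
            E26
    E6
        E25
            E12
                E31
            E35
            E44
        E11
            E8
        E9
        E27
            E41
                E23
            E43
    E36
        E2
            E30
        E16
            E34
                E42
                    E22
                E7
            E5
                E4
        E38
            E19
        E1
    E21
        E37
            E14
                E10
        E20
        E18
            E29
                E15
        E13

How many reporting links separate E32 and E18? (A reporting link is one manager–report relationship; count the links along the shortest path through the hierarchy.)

5

E32 is 3 levels below E40, and E18 is 2 levels below E40 (their lowest common manager). The shortest path runs up from E32 to E40 and back down to E18: 3 + 2 = 5 links.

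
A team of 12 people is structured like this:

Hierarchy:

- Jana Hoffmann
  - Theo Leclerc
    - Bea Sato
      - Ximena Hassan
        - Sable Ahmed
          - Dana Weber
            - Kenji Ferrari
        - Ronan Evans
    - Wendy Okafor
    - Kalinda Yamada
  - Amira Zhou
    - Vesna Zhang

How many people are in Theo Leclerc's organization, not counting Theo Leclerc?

Theo Leclerc directly manages Bea Sato, Wendy Okafor, Kalinda Yamada. Under Bea Sato: Ximena Hassan, Ronan Evans, Sable Ahmed, Dana Weber, Kenji Ferrari (5). Wendy Okafor has no reports. Kalinda Yamada has no reports. So Theo Leclerc's organization is 3 direct reports plus everyone under them: 6 + 1 + 1 = 8.

8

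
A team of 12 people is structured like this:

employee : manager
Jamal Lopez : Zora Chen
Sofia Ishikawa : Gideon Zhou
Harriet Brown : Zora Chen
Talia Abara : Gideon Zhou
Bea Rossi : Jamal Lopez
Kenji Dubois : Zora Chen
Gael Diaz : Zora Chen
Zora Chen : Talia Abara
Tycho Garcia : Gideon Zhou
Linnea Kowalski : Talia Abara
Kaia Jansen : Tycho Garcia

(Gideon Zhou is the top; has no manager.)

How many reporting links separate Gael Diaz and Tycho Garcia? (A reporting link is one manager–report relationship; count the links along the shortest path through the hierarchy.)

Gael Diaz is 3 levels below Gideon Zhou, and Tycho Garcia is 1 level below Gideon Zhou (their lowest common manager). The shortest path runs up from Gael Diaz to Gideon Zhou and back down to Tycho Garcia: 3 + 1 = 4 links.

4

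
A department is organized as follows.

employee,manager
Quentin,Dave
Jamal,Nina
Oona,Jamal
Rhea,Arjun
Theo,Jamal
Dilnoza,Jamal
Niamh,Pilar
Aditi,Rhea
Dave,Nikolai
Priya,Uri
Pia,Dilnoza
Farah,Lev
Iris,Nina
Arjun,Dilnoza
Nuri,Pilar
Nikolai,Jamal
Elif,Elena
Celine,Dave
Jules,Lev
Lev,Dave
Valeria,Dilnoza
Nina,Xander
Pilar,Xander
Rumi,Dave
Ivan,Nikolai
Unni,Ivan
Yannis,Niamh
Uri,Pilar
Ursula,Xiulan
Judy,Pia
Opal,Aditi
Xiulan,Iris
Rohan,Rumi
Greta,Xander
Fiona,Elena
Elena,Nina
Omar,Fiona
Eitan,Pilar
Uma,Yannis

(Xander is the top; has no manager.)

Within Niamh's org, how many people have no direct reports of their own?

1

The only person in Niamh's organization with no one reporting to them is Uma. That is 1.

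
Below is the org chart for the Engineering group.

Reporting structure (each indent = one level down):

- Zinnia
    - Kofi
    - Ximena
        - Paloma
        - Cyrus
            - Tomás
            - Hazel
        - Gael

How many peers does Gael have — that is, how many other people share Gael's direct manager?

Gael reports to Ximena. Ximena's other direct reports are Paloma, Cyrus — 2 peers.

2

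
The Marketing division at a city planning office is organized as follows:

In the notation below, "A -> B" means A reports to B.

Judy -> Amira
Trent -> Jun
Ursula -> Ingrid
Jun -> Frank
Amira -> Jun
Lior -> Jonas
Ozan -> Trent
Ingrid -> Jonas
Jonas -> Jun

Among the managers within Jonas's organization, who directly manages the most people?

Jonas

Direct-report counts within Jonas's organization: Jonas has 2; Ingrid has 1. The largest is 2, held by Jonas.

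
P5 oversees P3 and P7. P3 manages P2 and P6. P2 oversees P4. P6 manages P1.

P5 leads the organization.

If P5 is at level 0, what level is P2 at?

2

Chain from P2 up to P5: P2 → P3 → P5. That is 2 steps up, so P2 is 2 levels below P5.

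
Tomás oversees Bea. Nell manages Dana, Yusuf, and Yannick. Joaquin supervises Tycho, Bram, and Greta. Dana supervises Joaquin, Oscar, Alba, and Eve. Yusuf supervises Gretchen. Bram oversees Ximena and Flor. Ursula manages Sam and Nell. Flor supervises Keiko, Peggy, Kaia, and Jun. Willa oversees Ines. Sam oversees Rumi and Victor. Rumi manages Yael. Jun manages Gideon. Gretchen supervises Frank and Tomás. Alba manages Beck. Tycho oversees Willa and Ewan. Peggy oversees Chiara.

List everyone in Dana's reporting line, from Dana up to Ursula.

Dana reports to Nell. Nell reports to Ursula. Ursula is at the top.

Dana -> Nell -> Ursula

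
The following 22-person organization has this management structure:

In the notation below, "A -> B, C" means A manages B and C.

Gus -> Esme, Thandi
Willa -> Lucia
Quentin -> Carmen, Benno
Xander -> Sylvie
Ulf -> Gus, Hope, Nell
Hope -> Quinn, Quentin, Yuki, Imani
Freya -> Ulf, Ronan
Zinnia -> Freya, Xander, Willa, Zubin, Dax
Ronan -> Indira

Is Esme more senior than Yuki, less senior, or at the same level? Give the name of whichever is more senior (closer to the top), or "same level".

same level

Both Esme and Yuki are 4 levels below Zinnia.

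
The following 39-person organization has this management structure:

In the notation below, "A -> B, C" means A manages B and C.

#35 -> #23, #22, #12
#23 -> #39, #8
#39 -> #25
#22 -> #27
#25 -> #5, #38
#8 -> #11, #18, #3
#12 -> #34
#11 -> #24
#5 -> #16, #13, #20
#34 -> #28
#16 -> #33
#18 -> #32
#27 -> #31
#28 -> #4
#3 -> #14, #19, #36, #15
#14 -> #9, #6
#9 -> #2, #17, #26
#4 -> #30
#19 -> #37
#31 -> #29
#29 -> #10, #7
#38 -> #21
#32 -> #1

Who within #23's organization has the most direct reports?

#3

Direct-report counts within #23's organization: #23 has 2; #8 has 3; #3 has 4; #19 has 1; #14 has 2; #9 has 3; #18 has 1; #32 has 1; #11 has 1; #39 has 1; #25 has 2; #38 has 1; #5 has 3; #16 has 1. The largest is 4, held by #3.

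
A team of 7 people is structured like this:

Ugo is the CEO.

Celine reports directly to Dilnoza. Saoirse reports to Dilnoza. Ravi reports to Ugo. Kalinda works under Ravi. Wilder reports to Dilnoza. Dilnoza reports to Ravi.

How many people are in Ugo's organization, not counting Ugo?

Ugo directly manages Ravi. Under Ravi: Kalinda, Dilnoza, Wilder, Saoirse, Celine (5). That's 6 in total.

6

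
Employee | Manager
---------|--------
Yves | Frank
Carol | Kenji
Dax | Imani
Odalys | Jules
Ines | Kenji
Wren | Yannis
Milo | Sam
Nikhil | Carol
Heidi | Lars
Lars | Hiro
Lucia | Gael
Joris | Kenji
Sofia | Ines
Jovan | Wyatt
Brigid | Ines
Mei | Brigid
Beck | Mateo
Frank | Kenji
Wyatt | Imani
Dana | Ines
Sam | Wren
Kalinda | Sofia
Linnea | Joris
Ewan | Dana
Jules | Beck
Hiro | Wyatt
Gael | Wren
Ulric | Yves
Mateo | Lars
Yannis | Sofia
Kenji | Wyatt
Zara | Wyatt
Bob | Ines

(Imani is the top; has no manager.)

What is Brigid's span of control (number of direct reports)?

1

Brigid directly manages Mei. That is 1 direct report.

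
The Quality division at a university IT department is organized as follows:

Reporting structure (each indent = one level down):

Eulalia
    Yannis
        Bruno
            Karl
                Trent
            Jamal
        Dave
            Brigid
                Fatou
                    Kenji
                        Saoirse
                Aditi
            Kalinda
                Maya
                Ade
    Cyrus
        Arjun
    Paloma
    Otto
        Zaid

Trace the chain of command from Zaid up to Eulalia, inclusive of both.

Zaid -> Otto -> Eulalia

Zaid reports to Otto. Otto reports to Eulalia. Eulalia is at the top.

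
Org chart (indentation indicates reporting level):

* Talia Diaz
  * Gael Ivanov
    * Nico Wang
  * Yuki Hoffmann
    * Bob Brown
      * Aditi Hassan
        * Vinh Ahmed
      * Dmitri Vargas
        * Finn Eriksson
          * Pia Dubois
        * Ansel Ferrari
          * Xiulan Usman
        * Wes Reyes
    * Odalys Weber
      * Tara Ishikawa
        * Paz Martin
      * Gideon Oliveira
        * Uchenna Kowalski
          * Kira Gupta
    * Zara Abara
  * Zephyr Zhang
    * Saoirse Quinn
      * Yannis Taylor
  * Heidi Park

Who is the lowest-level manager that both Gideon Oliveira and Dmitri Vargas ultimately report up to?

Gideon Oliveira's chain of managers is Odalys Weber, Yuki Hoffmann, Talia Diaz. Dmitri Vargas's chain of managers is Bob Brown, Yuki Hoffmann, Talia Diaz. The first manager that appears in both chains is Yuki Hoffmann.

Yuki Hoffmann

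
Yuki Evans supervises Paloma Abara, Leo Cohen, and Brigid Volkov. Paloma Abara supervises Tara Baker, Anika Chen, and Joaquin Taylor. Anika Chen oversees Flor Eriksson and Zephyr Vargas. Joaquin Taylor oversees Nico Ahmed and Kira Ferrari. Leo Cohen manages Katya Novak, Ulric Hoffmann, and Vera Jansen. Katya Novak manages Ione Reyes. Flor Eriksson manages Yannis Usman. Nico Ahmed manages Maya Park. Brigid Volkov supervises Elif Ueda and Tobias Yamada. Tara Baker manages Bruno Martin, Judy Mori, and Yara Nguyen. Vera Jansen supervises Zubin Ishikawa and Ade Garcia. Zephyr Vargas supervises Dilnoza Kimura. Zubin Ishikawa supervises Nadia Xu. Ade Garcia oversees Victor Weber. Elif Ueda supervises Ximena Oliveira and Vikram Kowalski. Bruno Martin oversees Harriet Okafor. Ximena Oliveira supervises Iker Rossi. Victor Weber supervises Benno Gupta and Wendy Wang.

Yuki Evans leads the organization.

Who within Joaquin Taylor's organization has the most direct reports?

Direct-report counts within Joaquin Taylor's organization: Joaquin Taylor has 2; Nico Ahmed has 1. The largest is 2, held by Joaquin Taylor.

Joaquin Taylor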